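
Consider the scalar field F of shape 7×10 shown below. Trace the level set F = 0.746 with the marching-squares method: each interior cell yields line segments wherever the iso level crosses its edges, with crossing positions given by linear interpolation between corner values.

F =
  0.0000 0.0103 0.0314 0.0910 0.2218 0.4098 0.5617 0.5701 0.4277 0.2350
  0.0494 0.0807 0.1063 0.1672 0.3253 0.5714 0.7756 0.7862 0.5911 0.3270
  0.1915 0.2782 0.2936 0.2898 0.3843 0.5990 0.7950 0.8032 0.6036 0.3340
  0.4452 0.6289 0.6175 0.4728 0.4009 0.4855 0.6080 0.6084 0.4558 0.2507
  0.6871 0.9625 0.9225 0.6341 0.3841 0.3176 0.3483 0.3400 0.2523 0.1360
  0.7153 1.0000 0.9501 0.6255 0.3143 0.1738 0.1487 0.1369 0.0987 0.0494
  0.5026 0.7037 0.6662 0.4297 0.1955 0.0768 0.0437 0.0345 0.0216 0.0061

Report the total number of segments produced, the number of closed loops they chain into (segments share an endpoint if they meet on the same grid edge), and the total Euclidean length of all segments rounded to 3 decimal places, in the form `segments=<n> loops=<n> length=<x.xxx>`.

cell (0,5): code 0100 → (0.862,6.000)–(1.000,5.855)
cell (0,6): code 1100 → (0.814,7.000)–(0.862,6.000)
cell (0,7): code 1000 → (1.000,7.206)–(0.814,7.000)
cell (1,5): code 0110 → (1.000,5.855)–(2.000,5.750)
cell (1,7): code 1001 → (2.000,7.287)–(1.000,7.206)
cell (2,5): code 0010 → (2.000,5.750)–(2.262,6.000)
cell (2,6): code 0011 → (2.262,6.000)–(2.294,7.000)
cell (2,7): code 0001 → (2.294,7.000)–(2.000,7.287)
cell (3,0): code 0100 → (3.351,1.000)–(4.000,0.214)
cell (3,1): code 1100 → (3.421,2.000)–(3.351,1.000)
cell (3,2): code 1000 → (4.000,2.612)–(3.421,2.000)
cell (4,0): code 0110 → (4.000,0.214)–(5.000,0.108)
cell (4,2): code 1001 → (5.000,2.629)–(4.000,2.612)
cell (5,0): code 0010 → (5.000,0.108)–(5.857,1.000)
cell (5,1): code 0011 → (5.857,1.000)–(5.719,2.000)
cell (5,2): code 0001 → (5.719,2.000)–(5.000,2.629)
total: 16 segments, chained into 2 closed loop(s), length Σ = 13.332596

segments=16 loops=2 length=13.333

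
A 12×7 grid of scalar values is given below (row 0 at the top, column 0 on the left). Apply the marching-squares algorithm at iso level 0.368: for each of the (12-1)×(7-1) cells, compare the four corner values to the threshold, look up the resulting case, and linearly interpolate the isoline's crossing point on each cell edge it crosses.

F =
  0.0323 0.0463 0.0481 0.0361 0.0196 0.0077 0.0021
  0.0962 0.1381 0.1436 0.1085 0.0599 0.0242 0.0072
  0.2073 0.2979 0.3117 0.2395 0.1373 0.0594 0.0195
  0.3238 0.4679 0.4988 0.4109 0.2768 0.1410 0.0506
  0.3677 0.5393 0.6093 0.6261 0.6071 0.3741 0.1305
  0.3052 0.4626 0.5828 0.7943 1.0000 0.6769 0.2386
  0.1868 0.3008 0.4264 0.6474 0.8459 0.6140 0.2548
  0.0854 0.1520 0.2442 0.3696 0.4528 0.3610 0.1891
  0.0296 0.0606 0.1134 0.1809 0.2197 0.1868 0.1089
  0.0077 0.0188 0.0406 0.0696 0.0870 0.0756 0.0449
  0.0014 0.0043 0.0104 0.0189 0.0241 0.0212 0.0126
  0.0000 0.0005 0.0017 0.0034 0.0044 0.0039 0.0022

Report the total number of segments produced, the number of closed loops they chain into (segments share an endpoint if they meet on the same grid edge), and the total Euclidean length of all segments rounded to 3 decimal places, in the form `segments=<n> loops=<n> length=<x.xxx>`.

segments=20 loops=1 length=16.356

cell (2,0): code 0100 → (2.412,1.000)–(3.000,0.307)
cell (2,1): code 1100 → (2.301,2.000)–(2.412,1.000)
cell (2,2): code 1100 → (2.750,3.000)–(2.301,2.000)
cell (2,3): code 1000 → (3.000,3.320)–(2.750,3.000)
cell (3,0): code 0110 → (3.000,0.307)–(4.000,0.002)
cell (3,3): code 1101 → (3.276,4.000)–(3.000,3.320)
cell (3,4): code 1100 → (3.974,5.000)–(3.276,4.000)
cell (3,5): code 1000 → (4.000,5.025)–(3.974,5.000)
cell (4,0): code 0110 → (4.000,0.002)–(5.000,0.399)
cell (4,5): code 1001 → (5.000,5.705)–(4.000,5.025)
cell (5,0): code 0010 → (5.000,0.399)–(5.585,1.000)
cell (5,1): code 0111 → (5.585,1.000)–(6.000,1.535)
cell (5,5): code 1001 → (6.000,5.685)–(5.000,5.705)
cell (6,1): code 0010 → (6.000,1.535)–(6.321,2.000)
cell (6,2): code 0111 → (6.321,2.000)–(7.000,2.987)
cell (6,4): code 1011 → (7.000,4.924)–(6.972,5.000)
cell (6,5): code 0001 → (6.972,5.000)–(6.000,5.685)
cell (7,2): code 0010 → (7.000,2.987)–(7.008,3.000)
cell (7,3): code 0011 → (7.008,3.000)–(7.364,4.000)
cell (7,4): code 0001 → (7.364,4.000)–(7.000,4.924)
total: 20 segments, chained into 1 closed loop(s), length Σ = 16.356496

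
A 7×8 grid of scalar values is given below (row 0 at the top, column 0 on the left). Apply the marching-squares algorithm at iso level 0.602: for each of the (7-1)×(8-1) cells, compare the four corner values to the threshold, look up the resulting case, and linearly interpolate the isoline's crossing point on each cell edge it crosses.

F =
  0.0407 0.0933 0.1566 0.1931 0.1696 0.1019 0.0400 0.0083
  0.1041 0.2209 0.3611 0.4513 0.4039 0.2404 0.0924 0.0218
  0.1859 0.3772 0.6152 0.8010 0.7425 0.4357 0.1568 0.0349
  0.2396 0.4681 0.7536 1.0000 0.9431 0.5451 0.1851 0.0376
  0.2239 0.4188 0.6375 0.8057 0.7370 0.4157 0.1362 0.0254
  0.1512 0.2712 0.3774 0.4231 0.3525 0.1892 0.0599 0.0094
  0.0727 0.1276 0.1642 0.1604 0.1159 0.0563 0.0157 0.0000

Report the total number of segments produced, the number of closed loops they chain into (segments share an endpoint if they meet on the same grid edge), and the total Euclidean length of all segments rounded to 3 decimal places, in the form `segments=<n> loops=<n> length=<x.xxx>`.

segments=12 loops=1 length=10.024

cell (1,1): code 0100 → (1.948,2.000)–(2.000,1.945)
cell (1,2): code 1100 → (1.431,3.000)–(1.948,2.000)
cell (1,3): code 1100 → (1.585,4.000)–(1.431,3.000)
cell (1,4): code 1000 → (2.000,4.458)–(1.585,4.000)
cell (2,1): code 0110 → (2.000,1.945)–(3.000,1.469)
cell (2,4): code 1001 → (3.000,4.857)–(2.000,4.458)
cell (3,1): code 0110 → (3.000,1.469)–(4.000,1.838)
cell (3,4): code 1001 → (4.000,4.420)–(3.000,4.857)
cell (4,1): code 0010 → (4.000,1.838)–(4.136,2.000)
cell (4,2): code 0011 → (4.136,2.000)–(4.532,3.000)
cell (4,3): code 0011 → (4.532,3.000)–(4.351,4.000)
cell (4,4): code 0001 → (4.351,4.000)–(4.000,4.420)
total: 12 segments, chained into 1 closed loop(s), length Σ = 10.024089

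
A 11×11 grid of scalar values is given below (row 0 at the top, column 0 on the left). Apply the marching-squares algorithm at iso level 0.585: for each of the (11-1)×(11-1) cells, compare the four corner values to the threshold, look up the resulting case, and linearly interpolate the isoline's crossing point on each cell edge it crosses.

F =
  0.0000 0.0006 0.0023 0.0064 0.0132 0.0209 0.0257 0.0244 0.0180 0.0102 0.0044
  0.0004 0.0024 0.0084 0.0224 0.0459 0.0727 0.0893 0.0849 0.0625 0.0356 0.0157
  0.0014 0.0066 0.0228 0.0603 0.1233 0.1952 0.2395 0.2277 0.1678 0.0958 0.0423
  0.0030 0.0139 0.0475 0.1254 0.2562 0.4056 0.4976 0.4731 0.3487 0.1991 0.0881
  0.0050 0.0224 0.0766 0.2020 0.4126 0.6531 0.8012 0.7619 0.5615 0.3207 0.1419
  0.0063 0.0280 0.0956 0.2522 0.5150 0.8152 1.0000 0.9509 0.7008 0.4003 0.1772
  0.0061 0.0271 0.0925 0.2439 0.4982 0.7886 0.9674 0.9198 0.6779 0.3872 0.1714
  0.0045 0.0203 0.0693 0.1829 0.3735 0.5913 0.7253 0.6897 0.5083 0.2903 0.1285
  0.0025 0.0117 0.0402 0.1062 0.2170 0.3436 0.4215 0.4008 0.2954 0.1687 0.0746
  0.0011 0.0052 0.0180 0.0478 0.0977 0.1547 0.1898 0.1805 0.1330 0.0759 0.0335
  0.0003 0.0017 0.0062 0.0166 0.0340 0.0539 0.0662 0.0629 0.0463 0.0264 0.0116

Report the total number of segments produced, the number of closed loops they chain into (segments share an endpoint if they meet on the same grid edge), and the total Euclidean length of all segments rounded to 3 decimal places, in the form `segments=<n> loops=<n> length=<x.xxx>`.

cell (3,4): code 0100 → (3.725,5.000)–(4.000,4.717)
cell (3,5): code 1100 → (3.288,6.000)–(3.725,5.000)
cell (3,6): code 1100 → (3.387,7.000)–(3.288,6.000)
cell (3,7): code 1000 → (4.000,7.883)–(3.387,7.000)
cell (4,4): code 0110 → (4.000,4.717)–(5.000,4.233)
cell (4,7): code 1101 → (4.169,8.000)–(4.000,7.883)
cell (4,8): code 1000 → (5.000,8.385)–(4.169,8.000)
cell (5,4): code 0110 → (5.000,4.233)–(6.000,4.299)
cell (5,8): code 1001 → (6.000,8.320)–(5.000,8.385)
cell (6,4): code 0110 → (6.000,4.299)–(7.000,4.971)
cell (6,7): code 1011 → (7.000,7.577)–(6.548,8.000)
cell (6,8): code 0001 → (6.548,8.000)–(6.000,8.320)
cell (7,4): code 0010 → (7.000,4.971)–(7.025,5.000)
cell (7,5): code 0011 → (7.025,5.000)–(7.462,6.000)
cell (7,6): code 0011 → (7.462,6.000)–(7.362,7.000)
cell (7,7): code 0001 → (7.362,7.000)–(7.000,7.577)
total: 16 segments, chained into 1 closed loop(s), length Σ = 13.076618

segments=16 loops=1 length=13.077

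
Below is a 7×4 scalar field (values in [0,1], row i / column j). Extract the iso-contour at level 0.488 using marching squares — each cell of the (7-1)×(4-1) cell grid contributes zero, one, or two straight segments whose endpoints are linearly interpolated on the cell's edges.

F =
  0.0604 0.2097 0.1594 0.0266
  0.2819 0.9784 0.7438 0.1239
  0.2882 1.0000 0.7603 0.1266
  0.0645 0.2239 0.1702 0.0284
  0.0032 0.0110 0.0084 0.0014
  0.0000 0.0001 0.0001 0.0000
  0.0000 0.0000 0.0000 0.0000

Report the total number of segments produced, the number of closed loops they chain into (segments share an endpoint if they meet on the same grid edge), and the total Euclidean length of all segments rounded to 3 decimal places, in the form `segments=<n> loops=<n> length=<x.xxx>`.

cell (0,0): code 0100 → (0.362,1.000)–(1.000,0.296)
cell (0,1): code 1100 → (0.562,2.000)–(0.362,1.000)
cell (0,2): code 1000 → (1.000,2.413)–(0.562,2.000)
cell (1,0): code 0110 → (1.000,0.296)–(2.000,0.281)
cell (1,2): code 1001 → (2.000,2.430)–(1.000,2.413)
cell (2,0): code 0010 → (2.000,0.281)–(2.660,1.000)
cell (2,1): code 0011 → (2.660,1.000)–(2.461,2.000)
cell (2,2): code 0001 → (2.461,2.000)–(2.000,2.430)
total: 8 segments, chained into 1 closed loop(s), length Σ = 7.197814

segments=8 loops=1 length=7.198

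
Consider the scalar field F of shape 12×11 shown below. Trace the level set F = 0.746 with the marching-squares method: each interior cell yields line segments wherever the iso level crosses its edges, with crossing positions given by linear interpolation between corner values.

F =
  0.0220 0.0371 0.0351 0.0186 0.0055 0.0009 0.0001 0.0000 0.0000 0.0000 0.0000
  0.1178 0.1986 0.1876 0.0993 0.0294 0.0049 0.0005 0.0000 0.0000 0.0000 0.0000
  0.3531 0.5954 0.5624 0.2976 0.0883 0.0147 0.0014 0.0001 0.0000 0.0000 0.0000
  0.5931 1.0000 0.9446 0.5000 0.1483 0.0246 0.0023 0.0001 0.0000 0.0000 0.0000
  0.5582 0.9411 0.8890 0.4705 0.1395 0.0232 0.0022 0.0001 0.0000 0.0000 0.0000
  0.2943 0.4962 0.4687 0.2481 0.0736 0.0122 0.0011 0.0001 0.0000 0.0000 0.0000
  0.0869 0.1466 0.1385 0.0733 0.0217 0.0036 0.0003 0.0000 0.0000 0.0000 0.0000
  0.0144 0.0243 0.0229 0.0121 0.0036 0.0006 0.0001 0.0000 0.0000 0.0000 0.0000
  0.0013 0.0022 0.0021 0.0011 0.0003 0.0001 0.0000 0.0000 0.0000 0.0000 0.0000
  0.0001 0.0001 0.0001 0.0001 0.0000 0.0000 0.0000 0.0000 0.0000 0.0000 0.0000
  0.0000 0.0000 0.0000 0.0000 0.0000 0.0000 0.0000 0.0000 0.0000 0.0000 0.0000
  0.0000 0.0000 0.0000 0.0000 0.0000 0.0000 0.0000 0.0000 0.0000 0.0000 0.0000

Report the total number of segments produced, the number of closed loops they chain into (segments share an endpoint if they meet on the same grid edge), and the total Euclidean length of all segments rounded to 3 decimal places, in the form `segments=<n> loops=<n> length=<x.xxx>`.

cell (2,0): code 0100 → (2.372,1.000)–(3.000,0.376)
cell (2,1): code 1100 → (2.480,2.000)–(2.372,1.000)
cell (2,2): code 1000 → (3.000,2.447)–(2.480,2.000)
cell (3,0): code 0110 → (3.000,0.376)–(4.000,0.490)
cell (3,2): code 1001 → (4.000,2.342)–(3.000,2.447)
cell (4,0): code 0010 → (4.000,0.490)–(4.439,1.000)
cell (4,1): code 0011 → (4.439,1.000)–(4.340,2.000)
cell (4,2): code 0001 → (4.340,2.000)–(4.000,2.342)
total: 8 segments, chained into 1 closed loop(s), length Σ = 6.747701

segments=8 loops=1 length=6.748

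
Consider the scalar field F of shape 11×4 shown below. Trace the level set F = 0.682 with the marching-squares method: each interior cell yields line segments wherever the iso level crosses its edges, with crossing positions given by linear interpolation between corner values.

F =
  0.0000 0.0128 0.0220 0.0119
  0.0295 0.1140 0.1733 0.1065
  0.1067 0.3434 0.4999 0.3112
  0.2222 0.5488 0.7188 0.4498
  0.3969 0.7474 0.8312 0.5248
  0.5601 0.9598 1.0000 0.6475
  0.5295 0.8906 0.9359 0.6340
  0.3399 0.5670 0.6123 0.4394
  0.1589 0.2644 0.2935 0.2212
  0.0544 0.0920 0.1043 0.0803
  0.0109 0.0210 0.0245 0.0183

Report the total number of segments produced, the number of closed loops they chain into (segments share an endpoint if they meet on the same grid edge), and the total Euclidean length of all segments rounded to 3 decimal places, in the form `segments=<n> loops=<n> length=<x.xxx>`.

segments=12 loops=1 length=10.199

cell (2,1): code 0100 → (2.832,2.000)–(3.000,1.784)
cell (2,2): code 1000 → (3.000,2.137)–(2.832,2.000)
cell (3,0): code 0100 → (3.671,1.000)–(4.000,0.813)
cell (3,1): code 1110 → (3.000,1.784)–(3.671,1.000)
cell (3,2): code 1001 → (4.000,2.487)–(3.000,2.137)
cell (4,0): code 0110 → (4.000,0.813)–(5.000,0.305)
cell (4,2): code 1001 → (5.000,2.902)–(4.000,2.487)
cell (5,0): code 0110 → (5.000,0.305)–(6.000,0.422)
cell (5,2): code 1001 → (6.000,2.841)–(5.000,2.902)
cell (6,0): code 0010 → (6.000,0.422)–(6.645,1.000)
cell (6,1): code 0011 → (6.645,1.000)–(6.785,2.000)
cell (6,2): code 0001 → (6.785,2.000)–(6.000,2.841)
total: 12 segments, chained into 1 closed loop(s), length Σ = 10.199071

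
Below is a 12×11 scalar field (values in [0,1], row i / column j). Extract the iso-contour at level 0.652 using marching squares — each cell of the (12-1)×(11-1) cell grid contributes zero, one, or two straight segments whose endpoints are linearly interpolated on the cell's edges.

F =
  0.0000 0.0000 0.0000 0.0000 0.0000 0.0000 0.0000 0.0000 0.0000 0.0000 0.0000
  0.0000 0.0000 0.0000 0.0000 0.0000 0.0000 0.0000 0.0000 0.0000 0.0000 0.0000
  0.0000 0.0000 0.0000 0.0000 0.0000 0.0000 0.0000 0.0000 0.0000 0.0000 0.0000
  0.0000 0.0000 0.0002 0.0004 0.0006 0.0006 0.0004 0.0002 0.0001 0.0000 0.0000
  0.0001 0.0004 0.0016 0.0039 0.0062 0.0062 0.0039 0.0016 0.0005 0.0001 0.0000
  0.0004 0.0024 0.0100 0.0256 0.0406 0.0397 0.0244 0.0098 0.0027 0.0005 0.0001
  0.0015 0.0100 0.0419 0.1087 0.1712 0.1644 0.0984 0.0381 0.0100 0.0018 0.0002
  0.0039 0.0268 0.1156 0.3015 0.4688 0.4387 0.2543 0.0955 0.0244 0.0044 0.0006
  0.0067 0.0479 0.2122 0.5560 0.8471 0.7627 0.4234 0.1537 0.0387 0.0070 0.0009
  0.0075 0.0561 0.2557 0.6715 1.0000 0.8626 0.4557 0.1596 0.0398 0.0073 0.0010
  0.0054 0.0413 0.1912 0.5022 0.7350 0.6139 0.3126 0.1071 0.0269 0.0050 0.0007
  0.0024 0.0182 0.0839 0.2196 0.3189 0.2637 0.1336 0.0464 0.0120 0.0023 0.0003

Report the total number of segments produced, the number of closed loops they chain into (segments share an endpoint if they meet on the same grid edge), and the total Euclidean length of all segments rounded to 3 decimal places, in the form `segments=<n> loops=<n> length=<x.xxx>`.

cell (7,3): code 0100 → (7.484,4.000)–(8.000,3.330)
cell (7,4): code 1100 → (7.658,5.000)–(7.484,4.000)
cell (7,5): code 1000 → (8.000,5.326)–(7.658,5.000)
cell (8,2): code 0100 → (8.831,3.000)–(9.000,2.953)
cell (8,3): code 1110 → (8.000,3.330)–(8.831,3.000)
cell (8,5): code 1001 → (9.000,5.518)–(8.000,5.326)
cell (9,2): code 0010 → (9.000,2.953)–(9.115,3.000)
cell (9,3): code 0111 → (9.115,3.000)–(10.000,3.643)
cell (9,4): code 1011 → (10.000,4.685)–(9.847,5.000)
cell (9,5): code 0001 → (9.847,5.000)–(9.000,5.518)
cell (10,3): code 0010 → (10.000,3.643)–(10.199,4.000)
cell (10,4): code 0001 → (10.199,4.000)–(10.000,4.685)
total: 12 segments, chained into 1 closed loop(s), length Σ = 8.103851

segments=12 loops=1 length=8.104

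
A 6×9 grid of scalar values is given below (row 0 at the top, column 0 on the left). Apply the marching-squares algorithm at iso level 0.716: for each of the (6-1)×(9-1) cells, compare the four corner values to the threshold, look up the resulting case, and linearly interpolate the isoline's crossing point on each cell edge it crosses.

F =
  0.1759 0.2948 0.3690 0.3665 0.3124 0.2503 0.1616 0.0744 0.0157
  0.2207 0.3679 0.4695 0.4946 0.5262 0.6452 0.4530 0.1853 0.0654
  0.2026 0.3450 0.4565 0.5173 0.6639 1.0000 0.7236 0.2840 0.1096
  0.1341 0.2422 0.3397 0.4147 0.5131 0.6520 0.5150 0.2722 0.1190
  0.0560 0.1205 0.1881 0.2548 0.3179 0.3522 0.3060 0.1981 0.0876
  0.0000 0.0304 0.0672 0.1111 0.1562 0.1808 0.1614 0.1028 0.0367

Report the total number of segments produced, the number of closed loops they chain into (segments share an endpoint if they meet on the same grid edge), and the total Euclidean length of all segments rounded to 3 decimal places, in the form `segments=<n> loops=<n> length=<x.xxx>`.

cell (1,4): code 0100 → (1.200,5.000)–(2.000,4.155)
cell (1,5): code 1100 → (1.972,6.000)–(1.200,5.000)
cell (1,6): code 1000 → (2.000,6.017)–(1.972,6.000)
cell (2,4): code 0010 → (2.000,4.155)–(2.816,5.000)
cell (2,5): code 0011 → (2.816,5.000)–(2.036,6.000)
cell (2,6): code 0001 → (2.036,6.000)–(2.000,6.017)
total: 6 segments, chained into 1 closed loop(s), length Σ = 4.943534

segments=6 loops=1 length=4.944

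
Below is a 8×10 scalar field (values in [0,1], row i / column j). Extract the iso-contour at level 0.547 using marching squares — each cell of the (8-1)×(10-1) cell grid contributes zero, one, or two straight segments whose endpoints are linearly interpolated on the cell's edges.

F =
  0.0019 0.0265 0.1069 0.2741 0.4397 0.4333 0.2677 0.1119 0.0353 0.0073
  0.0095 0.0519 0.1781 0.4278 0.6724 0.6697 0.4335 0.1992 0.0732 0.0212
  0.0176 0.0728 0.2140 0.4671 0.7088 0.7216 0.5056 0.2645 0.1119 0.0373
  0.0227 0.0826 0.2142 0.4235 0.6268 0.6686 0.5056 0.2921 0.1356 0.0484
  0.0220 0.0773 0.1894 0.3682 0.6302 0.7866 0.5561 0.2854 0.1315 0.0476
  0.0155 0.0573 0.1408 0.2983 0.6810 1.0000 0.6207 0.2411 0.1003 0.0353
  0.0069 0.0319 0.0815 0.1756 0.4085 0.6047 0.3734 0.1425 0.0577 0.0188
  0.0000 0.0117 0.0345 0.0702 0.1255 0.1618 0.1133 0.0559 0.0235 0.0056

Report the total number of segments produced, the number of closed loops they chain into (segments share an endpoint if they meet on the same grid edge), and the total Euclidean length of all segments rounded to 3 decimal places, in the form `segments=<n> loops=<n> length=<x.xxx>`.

cell (0,3): code 0100 → (0.461,4.000)–(1.000,3.487)
cell (0,4): code 1100 → (0.481,5.000)–(0.461,4.000)
cell (0,5): code 1000 → (1.000,5.519)–(0.481,5.000)
cell (1,3): code 0110 → (1.000,3.487)–(2.000,3.331)
cell (1,5): code 1001 → (2.000,5.808)–(1.000,5.519)
cell (2,3): code 0110 → (2.000,3.331)–(3.000,3.607)
cell (2,5): code 1001 → (3.000,5.746)–(2.000,5.808)
cell (3,3): code 0110 → (3.000,3.607)–(4.000,3.682)
cell (3,5): code 1101 → (3.820,6.000)–(3.000,5.746)
cell (3,6): code 1000 → (4.000,6.034)–(3.820,6.000)
cell (4,3): code 0110 → (4.000,3.682)–(5.000,3.650)
cell (4,6): code 1001 → (5.000,6.194)–(4.000,6.034)
cell (5,3): code 0010 → (5.000,3.650)–(5.492,4.000)
cell (5,4): code 0111 → (5.492,4.000)–(6.000,4.706)
cell (5,5): code 1011 → (6.000,5.249)–(5.298,6.000)
cell (5,6): code 0001 → (5.298,6.000)–(5.000,6.194)
cell (6,4): code 0010 → (6.000,4.706)–(6.130,5.000)
cell (6,5): code 0001 → (6.130,5.000)–(6.000,5.249)
total: 18 segments, chained into 1 closed loop(s), length Σ = 14.088631

segments=18 loops=1 length=14.089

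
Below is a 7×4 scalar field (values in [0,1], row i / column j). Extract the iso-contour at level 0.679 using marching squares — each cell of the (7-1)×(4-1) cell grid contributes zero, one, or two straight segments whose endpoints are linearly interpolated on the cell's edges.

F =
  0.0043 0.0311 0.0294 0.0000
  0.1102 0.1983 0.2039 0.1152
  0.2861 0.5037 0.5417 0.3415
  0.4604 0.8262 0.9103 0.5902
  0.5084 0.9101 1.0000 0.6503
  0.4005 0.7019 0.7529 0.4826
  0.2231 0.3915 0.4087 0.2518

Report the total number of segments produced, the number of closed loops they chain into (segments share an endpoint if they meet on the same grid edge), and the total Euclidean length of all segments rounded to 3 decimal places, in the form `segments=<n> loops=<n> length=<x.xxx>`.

cell (2,0): code 0100 → (2.544,1.000)–(3.000,0.598)
cell (2,1): code 1100 → (2.372,2.000)–(2.544,1.000)
cell (2,2): code 1000 → (3.000,2.723)–(2.372,2.000)
cell (3,0): code 0110 → (3.000,0.598)–(4.000,0.425)
cell (3,2): code 1001 → (4.000,2.918)–(3.000,2.723)
cell (4,0): code 0110 → (4.000,0.425)–(5.000,0.924)
cell (4,2): code 1001 → (5.000,2.273)–(4.000,2.918)
cell (5,0): code 0010 → (5.000,0.924)–(5.074,1.000)
cell (5,1): code 0011 → (5.074,1.000)–(5.215,2.000)
cell (5,2): code 0001 → (5.215,2.000)–(5.000,2.273)
total: 10 segments, chained into 1 closed loop(s), length Σ = 8.384642

segments=10 loops=1 length=8.385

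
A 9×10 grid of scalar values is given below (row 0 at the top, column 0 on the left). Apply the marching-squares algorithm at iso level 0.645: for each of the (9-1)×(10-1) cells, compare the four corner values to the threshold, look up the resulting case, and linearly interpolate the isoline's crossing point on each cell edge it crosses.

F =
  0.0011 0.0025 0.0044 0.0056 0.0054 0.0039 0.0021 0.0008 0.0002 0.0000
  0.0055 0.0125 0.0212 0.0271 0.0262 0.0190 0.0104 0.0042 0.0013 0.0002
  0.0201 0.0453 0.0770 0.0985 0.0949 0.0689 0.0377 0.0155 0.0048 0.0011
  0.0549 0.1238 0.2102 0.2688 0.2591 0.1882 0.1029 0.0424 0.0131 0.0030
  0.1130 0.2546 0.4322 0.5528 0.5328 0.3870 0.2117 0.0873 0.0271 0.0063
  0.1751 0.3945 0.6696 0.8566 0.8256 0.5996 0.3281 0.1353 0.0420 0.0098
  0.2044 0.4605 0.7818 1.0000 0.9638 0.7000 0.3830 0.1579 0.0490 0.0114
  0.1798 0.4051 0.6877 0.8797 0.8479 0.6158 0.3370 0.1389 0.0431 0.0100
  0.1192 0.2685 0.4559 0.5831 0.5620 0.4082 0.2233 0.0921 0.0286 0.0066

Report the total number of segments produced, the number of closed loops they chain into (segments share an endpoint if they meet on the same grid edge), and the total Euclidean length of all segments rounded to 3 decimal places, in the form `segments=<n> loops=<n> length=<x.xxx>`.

cell (4,1): code 0100 → (4.896,2.000)–(5.000,1.911)
cell (4,2): code 1100 → (4.303,3.000)–(4.896,2.000)
cell (4,3): code 1100 → (4.383,4.000)–(4.303,3.000)
cell (4,4): code 1000 → (5.000,4.799)–(4.383,4.000)
cell (5,1): code 0110 → (5.000,1.911)–(6.000,1.574)
cell (5,4): code 1101 → (5.452,5.000)–(5.000,4.799)
cell (5,5): code 1000 → (6.000,5.174)–(5.452,5.000)
cell (6,1): code 0110 → (6.000,1.574)–(7.000,1.849)
cell (6,4): code 1011 → (7.000,4.874)–(6.653,5.000)
cell (6,5): code 0001 → (6.653,5.000)–(6.000,5.174)
cell (7,1): code 0010 → (7.000,1.849)–(7.184,2.000)
cell (7,2): code 0011 → (7.184,2.000)–(7.791,3.000)
cell (7,3): code 0011 → (7.791,3.000)–(7.710,4.000)
cell (7,4): code 0001 → (7.710,4.000)–(7.000,4.874)
total: 14 segments, chained into 1 closed loop(s), length Σ = 11.055774

segments=14 loops=1 length=11.056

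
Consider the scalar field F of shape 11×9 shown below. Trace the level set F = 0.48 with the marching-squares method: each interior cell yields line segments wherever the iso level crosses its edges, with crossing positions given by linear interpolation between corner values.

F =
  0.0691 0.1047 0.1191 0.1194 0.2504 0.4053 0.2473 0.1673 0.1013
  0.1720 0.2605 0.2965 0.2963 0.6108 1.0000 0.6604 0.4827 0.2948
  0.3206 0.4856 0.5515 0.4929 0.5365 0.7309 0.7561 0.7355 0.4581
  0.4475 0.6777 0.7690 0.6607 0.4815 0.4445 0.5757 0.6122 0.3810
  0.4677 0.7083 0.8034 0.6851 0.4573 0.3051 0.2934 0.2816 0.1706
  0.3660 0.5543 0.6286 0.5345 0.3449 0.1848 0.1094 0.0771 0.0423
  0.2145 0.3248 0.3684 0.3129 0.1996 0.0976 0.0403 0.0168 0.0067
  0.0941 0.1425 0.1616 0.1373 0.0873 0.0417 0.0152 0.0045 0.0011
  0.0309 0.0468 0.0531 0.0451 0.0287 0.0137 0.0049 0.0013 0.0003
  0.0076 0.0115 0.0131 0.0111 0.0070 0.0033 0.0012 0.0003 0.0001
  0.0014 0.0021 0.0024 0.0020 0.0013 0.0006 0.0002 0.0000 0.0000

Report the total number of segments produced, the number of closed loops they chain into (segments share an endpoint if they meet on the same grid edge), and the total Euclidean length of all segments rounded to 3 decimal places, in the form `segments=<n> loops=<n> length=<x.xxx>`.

cell (0,3): code 0100 → (0.637,4.000)–(1.000,3.584)
cell (0,4): code 1100 → (0.126,5.000)–(0.637,4.000)
cell (0,5): code 1100 → (0.563,6.000)–(0.126,5.000)
cell (0,6): code 1100 → (0.991,7.000)–(0.563,6.000)
cell (0,7): code 1000 → (1.000,7.014)–(0.991,7.000)
cell (1,0): code 0100 → (1.975,1.000)–(2.000,0.966)
cell (1,1): code 1100 → (1.720,2.000)–(1.975,1.000)
cell (1,2): code 1100 → (1.934,3.000)–(1.720,2.000)
cell (1,3): code 1110 → (1.000,3.584)–(1.934,3.000)
cell (1,7): code 1001 → (2.000,7.921)–(1.000,7.014)
cell (2,0): code 0110 → (2.000,0.966)–(3.000,0.141)
cell (2,4): code 1011 → (3.000,4.041)–(2.876,5.000)
cell (2,5): code 0111 → (2.876,5.000)–(3.000,5.271)
cell (2,7): code 1001 → (3.000,7.572)–(2.000,7.921)
cell (3,0): code 0110 → (3.000,0.141)–(4.000,0.051)
cell (3,3): code 1011 → (4.000,3.900)–(3.062,4.000)
cell (3,4): code 0001 → (3.062,4.000)–(3.000,4.041)
cell (3,5): code 0010 → (3.000,5.271)–(3.339,6.000)
cell (3,6): code 0011 → (3.339,6.000)–(3.400,7.000)
cell (3,7): code 0001 → (3.400,7.000)–(3.000,7.572)
cell (4,0): code 0110 → (4.000,0.051)–(5.000,0.605)
cell (4,3): code 1001 → (5.000,3.287)–(4.000,3.900)
cell (5,0): code 0010 → (5.000,0.605)–(5.324,1.000)
cell (5,1): code 0011 → (5.324,1.000)–(5.571,2.000)
cell (5,2): code 0011 → (5.571,2.000)–(5.246,3.000)
cell (5,3): code 0001 → (5.246,3.000)–(5.000,3.287)
total: 26 segments, chained into 1 closed loop(s), length Σ = 21.852654

segments=26 loops=1 length=21.853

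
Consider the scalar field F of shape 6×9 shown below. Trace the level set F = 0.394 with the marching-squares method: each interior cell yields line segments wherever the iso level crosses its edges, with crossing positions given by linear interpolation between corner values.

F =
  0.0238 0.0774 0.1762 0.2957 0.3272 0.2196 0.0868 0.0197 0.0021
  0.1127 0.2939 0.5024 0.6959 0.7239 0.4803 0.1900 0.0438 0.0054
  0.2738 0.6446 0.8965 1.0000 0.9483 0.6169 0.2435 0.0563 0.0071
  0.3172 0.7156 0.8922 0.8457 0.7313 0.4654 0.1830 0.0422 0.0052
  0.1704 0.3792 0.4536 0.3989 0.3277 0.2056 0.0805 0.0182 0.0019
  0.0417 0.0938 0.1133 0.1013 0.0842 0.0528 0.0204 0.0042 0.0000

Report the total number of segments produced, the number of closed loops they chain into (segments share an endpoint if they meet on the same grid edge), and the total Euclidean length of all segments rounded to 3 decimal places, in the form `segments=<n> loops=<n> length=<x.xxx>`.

segments=18 loops=1 length=14.745

cell (0,1): code 0100 → (0.668,2.000)–(1.000,1.480)
cell (0,2): code 1100 → (0.246,3.000)–(0.668,2.000)
cell (0,3): code 1100 → (0.168,4.000)–(0.246,3.000)
cell (0,4): code 1100 → (0.669,5.000)–(0.168,4.000)
cell (0,5): code 1000 → (1.000,5.297)–(0.669,5.000)
cell (1,0): code 0100 → (1.285,1.000)–(2.000,0.324)
cell (1,1): code 1110 → (1.000,1.480)–(1.285,1.000)
cell (1,5): code 1001 → (2.000,5.597)–(1.000,5.297)
cell (2,0): code 0110 → (2.000,0.324)–(3.000,0.193)
cell (2,5): code 1001 → (3.000,5.253)–(2.000,5.597)
cell (3,0): code 0010 → (3.000,0.193)–(3.956,1.000)
cell (3,1): code 0111 → (3.956,1.000)–(4.000,1.199)
cell (3,3): code 1011 → (4.000,3.069)–(3.836,4.000)
cell (3,4): code 0011 → (3.836,4.000)–(3.275,5.000)
cell (3,5): code 0001 → (3.275,5.000)–(3.000,5.253)
cell (4,1): code 0010 → (4.000,1.199)–(4.175,2.000)
cell (4,2): code 0011 → (4.175,2.000)–(4.016,3.000)
cell (4,3): code 0001 → (4.016,3.000)–(4.000,3.069)
total: 18 segments, chained into 1 closed loop(s), length Σ = 14.744599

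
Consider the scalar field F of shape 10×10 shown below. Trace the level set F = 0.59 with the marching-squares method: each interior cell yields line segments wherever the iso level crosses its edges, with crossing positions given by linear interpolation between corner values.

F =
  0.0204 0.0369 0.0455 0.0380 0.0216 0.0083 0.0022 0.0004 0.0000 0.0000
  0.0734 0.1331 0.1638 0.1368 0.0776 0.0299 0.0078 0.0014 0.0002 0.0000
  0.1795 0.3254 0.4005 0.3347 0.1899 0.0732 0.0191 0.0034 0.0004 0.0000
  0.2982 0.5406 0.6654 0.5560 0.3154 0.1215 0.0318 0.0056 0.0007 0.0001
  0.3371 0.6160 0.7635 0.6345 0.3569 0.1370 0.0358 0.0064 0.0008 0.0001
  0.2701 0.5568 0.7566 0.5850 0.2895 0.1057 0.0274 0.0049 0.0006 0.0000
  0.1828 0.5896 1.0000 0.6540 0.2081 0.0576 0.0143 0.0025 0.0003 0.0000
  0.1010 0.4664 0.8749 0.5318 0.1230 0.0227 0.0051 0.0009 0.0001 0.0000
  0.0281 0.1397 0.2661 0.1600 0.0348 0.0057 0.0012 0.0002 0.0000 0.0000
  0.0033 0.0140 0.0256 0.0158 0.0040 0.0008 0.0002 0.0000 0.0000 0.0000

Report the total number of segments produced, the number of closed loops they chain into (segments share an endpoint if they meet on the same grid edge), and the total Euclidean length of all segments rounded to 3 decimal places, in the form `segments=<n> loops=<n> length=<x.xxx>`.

cell (2,1): code 0100 → (2.715,2.000)–(3.000,1.396)
cell (2,2): code 1000 → (3.000,2.689)–(2.715,2.000)
cell (3,0): code 0100 → (3.655,1.000)–(4.000,0.907)
cell (3,1): code 1110 → (3.000,1.396)–(3.655,1.000)
cell (3,2): code 1101 → (3.433,3.000)–(3.000,2.689)
cell (3,3): code 1000 → (4.000,3.160)–(3.433,3.000)
cell (4,0): code 0010 → (4.000,0.907)–(4.439,1.000)
cell (4,1): code 0111 → (4.439,1.000)–(5.000,1.166)
cell (4,2): code 1011 → (5.000,2.971)–(4.899,3.000)
cell (4,3): code 0001 → (4.899,3.000)–(4.000,3.160)
cell (5,1): code 0110 → (5.000,1.166)–(6.000,1.001)
cell (5,2): code 1101 → (5.072,3.000)–(5.000,2.971)
cell (5,3): code 1000 → (6.000,3.144)–(5.072,3.000)
cell (6,1): code 0110 → (6.000,1.001)–(7.000,1.303)
cell (6,2): code 1011 → (7.000,2.830)–(6.524,3.000)
cell (6,3): code 0001 → (6.524,3.000)–(6.000,3.144)
cell (7,1): code 0010 → (7.000,1.303)–(7.468,2.000)
cell (7,2): code 0001 → (7.468,2.000)–(7.000,2.830)
total: 18 segments, chained into 1 closed loop(s), length Σ = 11.626964

segments=18 loops=1 length=11.627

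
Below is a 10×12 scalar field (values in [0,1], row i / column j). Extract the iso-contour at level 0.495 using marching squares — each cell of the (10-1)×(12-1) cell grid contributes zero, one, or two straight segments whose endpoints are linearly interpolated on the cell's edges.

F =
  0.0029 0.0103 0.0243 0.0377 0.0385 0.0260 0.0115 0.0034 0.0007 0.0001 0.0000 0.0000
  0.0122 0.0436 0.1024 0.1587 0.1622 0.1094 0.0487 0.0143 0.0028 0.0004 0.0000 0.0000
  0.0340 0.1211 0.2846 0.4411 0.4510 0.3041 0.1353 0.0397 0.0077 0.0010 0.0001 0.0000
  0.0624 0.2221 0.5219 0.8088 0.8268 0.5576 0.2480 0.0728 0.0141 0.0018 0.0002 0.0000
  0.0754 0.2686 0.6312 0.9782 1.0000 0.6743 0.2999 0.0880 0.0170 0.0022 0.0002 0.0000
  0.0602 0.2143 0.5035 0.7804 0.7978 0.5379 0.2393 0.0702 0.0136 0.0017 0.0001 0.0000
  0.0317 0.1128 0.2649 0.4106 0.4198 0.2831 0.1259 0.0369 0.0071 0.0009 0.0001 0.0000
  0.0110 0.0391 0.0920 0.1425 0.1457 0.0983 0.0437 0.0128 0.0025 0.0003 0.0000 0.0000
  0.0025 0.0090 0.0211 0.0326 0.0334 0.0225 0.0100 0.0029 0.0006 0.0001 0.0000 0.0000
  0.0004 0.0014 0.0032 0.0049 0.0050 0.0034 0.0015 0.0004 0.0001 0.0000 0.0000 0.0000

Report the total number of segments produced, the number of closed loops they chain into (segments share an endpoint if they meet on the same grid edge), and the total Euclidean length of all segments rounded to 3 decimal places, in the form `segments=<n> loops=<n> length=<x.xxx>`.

segments=14 loops=1 length=11.777

cell (2,1): code 0100 → (2.887,2.000)–(3.000,1.910)
cell (2,2): code 1100 → (2.147,3.000)–(2.887,2.000)
cell (2,3): code 1100 → (2.117,4.000)–(2.147,3.000)
cell (2,4): code 1100 → (2.753,5.000)–(2.117,4.000)
cell (2,5): code 1000 → (3.000,5.202)–(2.753,5.000)
cell (3,1): code 0110 → (3.000,1.910)–(4.000,1.624)
cell (3,5): code 1001 → (4.000,5.479)–(3.000,5.202)
cell (4,1): code 0110 → (4.000,1.624)–(5.000,1.971)
cell (4,5): code 1001 → (5.000,5.144)–(4.000,5.479)
cell (5,1): code 0010 → (5.000,1.971)–(5.036,2.000)
cell (5,2): code 0011 → (5.036,2.000)–(5.772,3.000)
cell (5,3): code 0011 → (5.772,3.000)–(5.801,4.000)
cell (5,4): code 0011 → (5.801,4.000)–(5.168,5.000)
cell (5,5): code 0001 → (5.168,5.000)–(5.000,5.144)
total: 14 segments, chained into 1 closed loop(s), length Σ = 11.776928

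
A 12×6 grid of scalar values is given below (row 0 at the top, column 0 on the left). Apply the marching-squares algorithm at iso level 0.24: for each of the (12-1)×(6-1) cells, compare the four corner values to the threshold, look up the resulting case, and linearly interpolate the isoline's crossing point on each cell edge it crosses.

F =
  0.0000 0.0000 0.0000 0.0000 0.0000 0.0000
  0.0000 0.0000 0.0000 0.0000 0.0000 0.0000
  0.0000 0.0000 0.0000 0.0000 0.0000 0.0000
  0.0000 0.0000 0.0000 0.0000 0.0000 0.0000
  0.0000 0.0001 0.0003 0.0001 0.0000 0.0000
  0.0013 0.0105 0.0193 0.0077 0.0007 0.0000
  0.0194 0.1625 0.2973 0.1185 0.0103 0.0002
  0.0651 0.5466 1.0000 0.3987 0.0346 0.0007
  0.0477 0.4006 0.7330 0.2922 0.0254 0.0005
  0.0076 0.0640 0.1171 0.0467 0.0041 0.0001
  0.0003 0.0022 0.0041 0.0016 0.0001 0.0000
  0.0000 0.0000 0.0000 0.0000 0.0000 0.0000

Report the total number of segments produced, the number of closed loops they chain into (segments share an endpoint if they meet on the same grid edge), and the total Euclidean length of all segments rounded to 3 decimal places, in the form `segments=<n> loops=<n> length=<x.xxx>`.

segments=12 loops=1 length=9.209

cell (5,1): code 0100 → (5.794,2.000)–(6.000,1.575)
cell (5,2): code 1000 → (6.000,2.320)–(5.794,2.000)
cell (6,0): code 0100 → (6.202,1.000)–(7.000,0.363)
cell (6,1): code 1110 → (6.000,1.575)–(6.202,1.000)
cell (6,2): code 1101 → (6.434,3.000)–(6.000,2.320)
cell (6,3): code 1000 → (7.000,3.436)–(6.434,3.000)
cell (7,0): code 0110 → (7.000,0.363)–(8.000,0.545)
cell (7,3): code 1001 → (8.000,3.196)–(7.000,3.436)
cell (8,0): code 0010 → (8.000,0.545)–(8.477,1.000)
cell (8,1): code 0011 → (8.477,1.000)–(8.800,2.000)
cell (8,2): code 0011 → (8.800,2.000)–(8.213,3.000)
cell (8,3): code 0001 → (8.213,3.000)–(8.000,3.196)
total: 12 segments, chained into 1 closed loop(s), length Σ = 9.208680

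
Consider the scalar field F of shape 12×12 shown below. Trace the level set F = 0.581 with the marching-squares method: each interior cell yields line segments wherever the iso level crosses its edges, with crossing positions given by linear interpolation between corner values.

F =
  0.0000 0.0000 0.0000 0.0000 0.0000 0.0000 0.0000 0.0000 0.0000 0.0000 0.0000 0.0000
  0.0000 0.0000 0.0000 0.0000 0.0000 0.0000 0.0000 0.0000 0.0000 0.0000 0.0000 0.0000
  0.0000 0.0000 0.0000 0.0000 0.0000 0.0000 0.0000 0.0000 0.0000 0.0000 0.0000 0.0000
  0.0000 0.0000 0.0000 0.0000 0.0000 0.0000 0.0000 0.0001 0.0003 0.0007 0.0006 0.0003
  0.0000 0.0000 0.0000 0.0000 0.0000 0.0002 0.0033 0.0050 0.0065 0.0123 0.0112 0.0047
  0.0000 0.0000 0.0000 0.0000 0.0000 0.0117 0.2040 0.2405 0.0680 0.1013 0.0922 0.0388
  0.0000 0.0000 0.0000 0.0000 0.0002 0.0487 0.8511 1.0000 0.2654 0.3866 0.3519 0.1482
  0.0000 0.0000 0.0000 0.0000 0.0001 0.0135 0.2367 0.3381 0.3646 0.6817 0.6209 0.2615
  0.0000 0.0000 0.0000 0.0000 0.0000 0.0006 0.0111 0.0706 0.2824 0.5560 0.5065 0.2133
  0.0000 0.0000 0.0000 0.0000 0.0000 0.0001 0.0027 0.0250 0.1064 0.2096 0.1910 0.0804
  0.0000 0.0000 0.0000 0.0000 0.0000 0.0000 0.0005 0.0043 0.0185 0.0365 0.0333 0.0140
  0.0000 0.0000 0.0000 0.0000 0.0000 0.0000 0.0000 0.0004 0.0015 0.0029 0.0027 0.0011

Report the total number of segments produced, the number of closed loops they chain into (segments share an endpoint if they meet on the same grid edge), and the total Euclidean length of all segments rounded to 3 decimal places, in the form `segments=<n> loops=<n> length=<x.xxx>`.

segments=12 loops=2 length=8.758

cell (5,5): code 0100 → (5.583,6.000)–(6.000,5.663)
cell (5,6): code 1100 → (5.448,7.000)–(5.583,6.000)
cell (5,7): code 1000 → (6.000,7.570)–(5.448,7.000)
cell (6,5): code 0010 → (6.000,5.663)–(6.440,6.000)
cell (6,6): code 0011 → (6.440,6.000)–(6.633,7.000)
cell (6,7): code 0001 → (6.633,7.000)–(6.000,7.570)
cell (6,8): code 0100 → (6.659,9.000)–(7.000,8.682)
cell (6,9): code 1100 → (6.852,10.000)–(6.659,9.000)
cell (6,10): code 1000 → (7.000,10.111)–(6.852,10.000)
cell (7,8): code 0010 → (7.000,8.682)–(7.801,9.000)
cell (7,9): code 0011 → (7.801,9.000)–(7.349,10.000)
cell (7,10): code 0001 → (7.349,10.000)–(7.000,10.111)
total: 12 segments, chained into 2 closed loop(s), length Σ = 8.758213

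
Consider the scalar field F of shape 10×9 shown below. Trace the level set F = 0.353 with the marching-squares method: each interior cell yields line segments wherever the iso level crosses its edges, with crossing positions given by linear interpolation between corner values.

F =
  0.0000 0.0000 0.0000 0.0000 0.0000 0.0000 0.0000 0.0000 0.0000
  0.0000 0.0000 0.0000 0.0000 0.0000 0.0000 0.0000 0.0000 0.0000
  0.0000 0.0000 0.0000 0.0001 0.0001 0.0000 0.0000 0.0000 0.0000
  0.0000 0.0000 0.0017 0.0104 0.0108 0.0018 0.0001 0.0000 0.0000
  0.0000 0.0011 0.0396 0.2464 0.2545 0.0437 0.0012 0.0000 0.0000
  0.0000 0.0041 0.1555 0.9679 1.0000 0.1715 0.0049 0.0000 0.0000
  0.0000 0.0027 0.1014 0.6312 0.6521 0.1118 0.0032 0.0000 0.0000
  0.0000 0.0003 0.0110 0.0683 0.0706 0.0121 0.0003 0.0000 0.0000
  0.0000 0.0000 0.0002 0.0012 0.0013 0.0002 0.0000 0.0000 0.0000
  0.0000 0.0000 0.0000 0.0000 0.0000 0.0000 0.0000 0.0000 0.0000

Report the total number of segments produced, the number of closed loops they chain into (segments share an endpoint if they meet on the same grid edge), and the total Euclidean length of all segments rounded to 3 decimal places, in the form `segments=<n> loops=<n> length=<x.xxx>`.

segments=8 loops=1 length=7.836

cell (4,2): code 0100 → (4.148,3.000)–(5.000,2.243)
cell (4,3): code 1100 → (4.132,4.000)–(4.148,3.000)
cell (4,4): code 1000 → (5.000,4.781)–(4.132,4.000)
cell (5,2): code 0110 → (5.000,2.243)–(6.000,2.475)
cell (5,4): code 1001 → (6.000,4.554)–(5.000,4.781)
cell (6,2): code 0010 → (6.000,2.475)–(6.494,3.000)
cell (6,3): code 0011 → (6.494,3.000)–(6.514,4.000)
cell (6,4): code 0001 → (6.514,4.000)–(6.000,4.554)
total: 8 segments, chained into 1 closed loop(s), length Σ = 7.836451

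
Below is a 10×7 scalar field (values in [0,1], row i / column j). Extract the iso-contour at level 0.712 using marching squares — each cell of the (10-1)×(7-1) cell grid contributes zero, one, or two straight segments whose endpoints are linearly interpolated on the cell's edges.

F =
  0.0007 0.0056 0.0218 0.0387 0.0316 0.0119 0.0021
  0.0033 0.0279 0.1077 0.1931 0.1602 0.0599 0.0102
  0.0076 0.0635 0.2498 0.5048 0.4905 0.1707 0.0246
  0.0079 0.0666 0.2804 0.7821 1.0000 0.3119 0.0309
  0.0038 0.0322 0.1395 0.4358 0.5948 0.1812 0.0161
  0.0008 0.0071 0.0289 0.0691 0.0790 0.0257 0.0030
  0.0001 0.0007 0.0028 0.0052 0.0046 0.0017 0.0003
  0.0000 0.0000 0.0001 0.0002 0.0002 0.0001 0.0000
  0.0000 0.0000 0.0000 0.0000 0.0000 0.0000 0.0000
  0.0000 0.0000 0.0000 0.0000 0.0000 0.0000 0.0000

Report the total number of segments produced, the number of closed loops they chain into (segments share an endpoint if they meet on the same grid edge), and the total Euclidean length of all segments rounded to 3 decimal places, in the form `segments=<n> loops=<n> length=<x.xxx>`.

cell (2,2): code 0100 → (2.747,3.000)–(3.000,2.860)
cell (2,3): code 1100 → (2.435,4.000)–(2.747,3.000)
cell (2,4): code 1000 → (3.000,4.419)–(2.435,4.000)
cell (3,2): code 0010 → (3.000,2.860)–(3.202,3.000)
cell (3,3): code 0011 → (3.202,3.000)–(3.711,4.000)
cell (3,4): code 0001 → (3.711,4.000)–(3.000,4.419)
total: 6 segments, chained into 1 closed loop(s), length Σ = 4.232458

segments=6 loops=1 length=4.232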